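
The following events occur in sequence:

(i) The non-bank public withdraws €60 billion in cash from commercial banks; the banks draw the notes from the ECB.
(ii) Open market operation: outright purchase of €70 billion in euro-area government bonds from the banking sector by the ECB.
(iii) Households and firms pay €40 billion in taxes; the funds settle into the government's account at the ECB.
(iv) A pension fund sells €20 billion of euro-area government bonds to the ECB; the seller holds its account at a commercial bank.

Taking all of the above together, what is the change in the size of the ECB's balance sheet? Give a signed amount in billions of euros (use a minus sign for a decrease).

ECB balance sheet:
  Assets:      Securities +€90B
  Liabilities: Bank reserves −€10B, Currency in circulation +€60B, Government deposits +€40B
Change in total ECB assets = +€90 billion.

+€90 billion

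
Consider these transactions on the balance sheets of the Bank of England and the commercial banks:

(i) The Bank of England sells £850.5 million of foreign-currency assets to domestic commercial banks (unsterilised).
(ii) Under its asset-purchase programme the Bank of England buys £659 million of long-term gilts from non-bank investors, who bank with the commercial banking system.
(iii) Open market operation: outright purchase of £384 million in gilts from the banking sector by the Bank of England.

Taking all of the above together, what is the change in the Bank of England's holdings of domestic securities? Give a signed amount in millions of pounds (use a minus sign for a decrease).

FX sale £850.5 million: the Bank of England's securities portfolio is untouched → 0.
Asset purchase (from non-banks) £659 million: securities added to the Bank of England's portfolio → +£659M.
OMO purchase (from banks) £384 million: securities added to the Bank of England's portfolio → +£384M.
Net: 0 + 659 + 384 = +£1043 million.

+£1043 million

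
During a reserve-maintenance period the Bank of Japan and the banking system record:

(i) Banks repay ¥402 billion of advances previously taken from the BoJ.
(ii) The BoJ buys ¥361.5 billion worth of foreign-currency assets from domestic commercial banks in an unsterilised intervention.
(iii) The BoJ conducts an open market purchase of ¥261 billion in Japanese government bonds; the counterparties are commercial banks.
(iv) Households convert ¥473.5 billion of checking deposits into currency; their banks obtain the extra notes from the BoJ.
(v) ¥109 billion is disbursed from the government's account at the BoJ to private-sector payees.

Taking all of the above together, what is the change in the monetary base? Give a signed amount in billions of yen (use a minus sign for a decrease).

BoJ balance sheet:
  Assets:      Securities +¥261B, Loans to banks −¥402B, Foreign assets +¥361.5B
  Liabilities: Bank reserves −¥144B, Currency in circulation +¥473.5B, Government deposits −¥109B
Monetary base = currency + reserves: +¥473.5B + (−¥144B) = +¥329.5 billion.

+¥329.5 billion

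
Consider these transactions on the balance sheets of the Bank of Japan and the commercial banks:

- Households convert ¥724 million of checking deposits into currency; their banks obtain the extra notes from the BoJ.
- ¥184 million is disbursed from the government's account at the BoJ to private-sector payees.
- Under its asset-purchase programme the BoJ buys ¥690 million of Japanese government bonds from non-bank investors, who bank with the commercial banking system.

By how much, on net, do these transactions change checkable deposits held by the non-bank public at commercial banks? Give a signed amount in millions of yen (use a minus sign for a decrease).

Currency withdrawal ¥724 million: non-bank counterparties' bank balances fall → −¥724M.
Government spending ¥184 million: non-bank counterparties' bank balances rise → +¥184M.
Asset purchase (from non-banks) ¥690 million: non-bank counterparties' bank balances rise → +¥690M.
Net: −724 + 184 + 690 = +¥150 million.

+¥150 million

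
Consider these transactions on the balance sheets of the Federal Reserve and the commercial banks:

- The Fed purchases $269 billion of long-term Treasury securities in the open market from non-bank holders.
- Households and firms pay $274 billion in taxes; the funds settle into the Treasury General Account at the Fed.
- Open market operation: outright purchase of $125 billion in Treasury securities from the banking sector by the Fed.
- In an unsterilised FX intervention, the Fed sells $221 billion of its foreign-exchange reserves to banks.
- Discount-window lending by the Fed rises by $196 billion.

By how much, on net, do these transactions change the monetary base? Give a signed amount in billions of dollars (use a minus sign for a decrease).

Asset purchase (from non-banks) $269 billion: Fed balance sheet expands → +$269B.
Government account inflow $274 billion: reserves shift to a non-base liability → −$274B.
OMO purchase (from banks) $125 billion: Fed balance sheet expands → +$125B.
FX sale $221 billion: Fed balance sheet contracts → −$221B.
Discount-window loan $196 billion: Fed balance sheet expands → +$196B.
Net: 269 − 274 + 125 − 221 + 196 = +$95 billion.

+$95 billion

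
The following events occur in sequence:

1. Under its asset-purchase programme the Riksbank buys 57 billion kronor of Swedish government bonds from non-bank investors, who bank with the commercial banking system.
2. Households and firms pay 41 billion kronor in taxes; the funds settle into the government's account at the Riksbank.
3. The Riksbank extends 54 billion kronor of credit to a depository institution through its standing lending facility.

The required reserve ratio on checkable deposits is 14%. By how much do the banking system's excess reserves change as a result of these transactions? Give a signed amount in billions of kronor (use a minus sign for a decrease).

Asset purchase (from non-banks) 57 billion kronor: reserves +57B, deposits +57B.
Government account inflow 41 billion kronor: reserves −41B, deposits −41B.
Discount-window loan 54 billion kronor: reserves +54B, deposits 0.
Totals: Δreserves = +70B, Δdeposits = +16B.
Δrequired reserves = 14% × +16B = +2.24B.
Δexcess reserves = Δreserves − Δrequired = +70B − (+2.24B) = +67.76 billion.

+67.76 billion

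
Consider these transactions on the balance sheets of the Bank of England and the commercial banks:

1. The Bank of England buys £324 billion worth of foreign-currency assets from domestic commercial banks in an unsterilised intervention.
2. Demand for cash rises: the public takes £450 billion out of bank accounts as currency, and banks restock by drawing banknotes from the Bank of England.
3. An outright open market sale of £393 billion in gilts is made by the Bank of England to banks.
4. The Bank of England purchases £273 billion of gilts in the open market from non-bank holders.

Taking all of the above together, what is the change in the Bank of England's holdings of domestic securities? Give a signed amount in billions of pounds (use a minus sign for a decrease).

-£120 billion

FX purchase £324 billion: the Bank of England's securities portfolio is untouched → 0.
Currency withdrawal £450 billion: the Bank of England's securities portfolio is untouched → 0.
OMO sale (to banks) £393 billion: securities removed from the Bank of England's portfolio → −£393B.
Asset purchase (from non-banks) £273 billion: securities added to the Bank of England's portfolio → +£273B.
Net: 0 + 0 − 393 + 273 = -£120 billion.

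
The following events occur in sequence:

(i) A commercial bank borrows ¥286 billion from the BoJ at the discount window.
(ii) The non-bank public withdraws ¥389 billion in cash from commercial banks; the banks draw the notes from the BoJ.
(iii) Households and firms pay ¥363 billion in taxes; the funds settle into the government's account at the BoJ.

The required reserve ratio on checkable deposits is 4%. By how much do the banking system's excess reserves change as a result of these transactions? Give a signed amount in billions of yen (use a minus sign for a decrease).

-¥435.92 billion

Discount-window loan ¥286 billion: reserves +¥286B, deposits 0.
Currency withdrawal ¥389 billion: reserves −¥389B, deposits −¥389B.
Government account inflow ¥363 billion: reserves −¥363B, deposits −¥363B.
Totals: Δreserves = −¥466B, Δdeposits = −¥752B.
Δrequired reserves = 4% × −¥752B = −¥30.08B.
Δexcess reserves = Δreserves − Δrequired = −¥466B − (−¥30.08B) = -¥435.92 billion.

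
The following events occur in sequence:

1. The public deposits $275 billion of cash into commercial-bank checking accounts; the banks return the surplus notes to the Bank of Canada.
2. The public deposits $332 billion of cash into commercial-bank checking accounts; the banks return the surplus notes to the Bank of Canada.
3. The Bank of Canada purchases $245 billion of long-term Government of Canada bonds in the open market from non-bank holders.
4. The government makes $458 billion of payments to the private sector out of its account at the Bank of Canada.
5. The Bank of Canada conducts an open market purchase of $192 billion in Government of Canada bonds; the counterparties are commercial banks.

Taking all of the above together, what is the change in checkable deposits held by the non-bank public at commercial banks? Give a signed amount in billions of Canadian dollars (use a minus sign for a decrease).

Currency deposit $275 billion: non-bank counterparties' bank balances rise → +$275B.
Currency deposit $332 billion: non-bank counterparties' bank balances rise → +$332B.
Asset purchase (from non-banks) $245 billion: non-bank counterparties' bank balances rise → +$245B.
Government spending $458 billion: non-bank counterparties' bank balances rise → +$458B.
OMO purchase (from banks) $192 billion: the counterparty is a bank, so public deposits are unchanged → 0.
Net: 275 + 332 + 245 + 458 + 0 = +$1310 billion.

+$1310 billion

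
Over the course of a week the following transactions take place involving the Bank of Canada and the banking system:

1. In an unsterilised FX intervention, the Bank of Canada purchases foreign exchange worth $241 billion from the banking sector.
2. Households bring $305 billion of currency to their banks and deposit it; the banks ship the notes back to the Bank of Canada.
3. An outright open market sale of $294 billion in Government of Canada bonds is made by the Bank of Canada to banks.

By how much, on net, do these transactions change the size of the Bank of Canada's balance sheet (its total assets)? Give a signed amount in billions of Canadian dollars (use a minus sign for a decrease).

FX purchase $241 billion: a Bank of Canada asset is acquired → +$241B.
Currency deposit $305 billion: only the composition of liabilities changes → 0.
OMO sale (to banks) $294 billion: a Bank of Canada asset is shed → −$294B.
Net: 241 + 0 − 294 = -$53 billion.

-$53 billion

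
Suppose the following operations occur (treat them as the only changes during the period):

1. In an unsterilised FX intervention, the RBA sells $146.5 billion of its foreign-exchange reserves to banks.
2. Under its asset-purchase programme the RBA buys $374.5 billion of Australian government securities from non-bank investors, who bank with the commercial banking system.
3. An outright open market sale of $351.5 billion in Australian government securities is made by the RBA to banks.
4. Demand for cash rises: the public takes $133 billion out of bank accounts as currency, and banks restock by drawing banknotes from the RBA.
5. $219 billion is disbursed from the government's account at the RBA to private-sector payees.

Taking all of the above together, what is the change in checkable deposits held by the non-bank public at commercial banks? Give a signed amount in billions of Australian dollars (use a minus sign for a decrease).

+$460.5 billion

RBA balance sheet:
  Assets:      Securities +$23B, Foreign assets −$146.5B
  Liabilities: Bank reserves −$37.5B, Currency in circulation +$133B, Government deposits −$219B
Commercial banking system:
  Assets:      Reserves at CB −$37.5B, Securities +$351.5B, Foreign assets +$146.5B
  Liabilities: Checkable deposits +$460.5B
So the change in checkable deposits held by the non-bank public at commercial banks is +$460.5 billion.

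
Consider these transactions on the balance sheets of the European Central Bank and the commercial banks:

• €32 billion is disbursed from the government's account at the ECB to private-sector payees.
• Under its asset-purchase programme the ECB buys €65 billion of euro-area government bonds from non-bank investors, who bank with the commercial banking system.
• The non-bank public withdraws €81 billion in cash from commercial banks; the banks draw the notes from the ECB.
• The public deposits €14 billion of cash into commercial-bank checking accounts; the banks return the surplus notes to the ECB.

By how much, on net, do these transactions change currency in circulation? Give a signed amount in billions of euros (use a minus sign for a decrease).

+€67 billion

Government spending €32 billion: no currency enters or leaves circulation → 0.
Asset purchase (from non-banks) €65 billion: no currency enters or leaves circulation → 0.
Currency withdrawal €81 billion: notes leave the central bank → +€81B.
Currency deposit €14 billion: notes return to the central bank → −€14B.
Net: 0 + 0 + 81 − 14 = +€67 billion.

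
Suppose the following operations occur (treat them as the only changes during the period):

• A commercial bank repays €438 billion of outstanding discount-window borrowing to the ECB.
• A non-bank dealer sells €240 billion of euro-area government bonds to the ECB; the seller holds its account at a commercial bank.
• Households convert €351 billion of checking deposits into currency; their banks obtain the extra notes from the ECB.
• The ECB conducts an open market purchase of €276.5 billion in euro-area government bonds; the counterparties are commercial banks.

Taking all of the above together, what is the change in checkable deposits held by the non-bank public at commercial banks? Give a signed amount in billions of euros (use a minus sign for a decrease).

-€111 billion

ECB balance sheet:
  Assets:      Securities +€516.5B, Loans to banks −€438B
  Liabilities: Bank reserves −€272.5B, Currency in circulation +€351B
Commercial banking system:
  Assets:      Reserves at CB −€272.5B, Securities −€276.5B
  Liabilities: Checkable deposits −€111B, Borrowings from CB −€438B
So the change in checkable deposits held by the non-bank public at commercial banks is -€111 billion.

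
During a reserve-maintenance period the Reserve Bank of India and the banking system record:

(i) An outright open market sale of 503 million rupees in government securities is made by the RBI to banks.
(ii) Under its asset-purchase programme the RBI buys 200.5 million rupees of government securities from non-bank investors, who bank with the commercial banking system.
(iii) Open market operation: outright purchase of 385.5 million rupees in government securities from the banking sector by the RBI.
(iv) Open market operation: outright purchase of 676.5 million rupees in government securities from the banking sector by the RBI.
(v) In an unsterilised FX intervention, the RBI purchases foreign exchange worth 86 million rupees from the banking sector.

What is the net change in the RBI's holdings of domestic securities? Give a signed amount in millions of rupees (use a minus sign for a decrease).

+759.5 million

OMO sale (to banks) 503 million rupees: securities removed from the RBI's portfolio → −503M.
Asset purchase (from non-banks) 200.5 million rupees: securities added to the RBI's portfolio → +200.5M.
OMO purchase (from banks) 385.5 million rupees: securities added to the RBI's portfolio → +385.5M.
OMO purchase (from banks) 676.5 million rupees: securities added to the RBI's portfolio → +676.5M.
FX purchase 86 million rupees: the RBI's securities portfolio is untouched → 0.
Net: −503 + 200.5 + 385.5 + 676.5 + 0 = +759.5 million.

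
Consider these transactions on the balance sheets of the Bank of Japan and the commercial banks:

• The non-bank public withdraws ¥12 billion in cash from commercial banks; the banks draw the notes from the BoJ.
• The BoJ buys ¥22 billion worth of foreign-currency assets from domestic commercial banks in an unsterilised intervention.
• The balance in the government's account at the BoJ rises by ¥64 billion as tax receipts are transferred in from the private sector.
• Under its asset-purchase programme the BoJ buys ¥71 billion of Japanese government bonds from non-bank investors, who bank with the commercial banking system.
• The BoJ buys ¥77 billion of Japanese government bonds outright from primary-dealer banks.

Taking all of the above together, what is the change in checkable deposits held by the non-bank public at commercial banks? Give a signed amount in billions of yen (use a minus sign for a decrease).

BoJ balance sheet:
  Assets:      Securities +¥148B, Foreign assets +¥22B
  Liabilities: Bank reserves +¥94B, Currency in circulation +¥12B, Government deposits +¥64B
Commercial banking system:
  Assets:      Reserves at CB +¥94B, Securities −¥77B, Foreign assets −¥22B
  Liabilities: Checkable deposits −¥5B
So the change in checkable deposits held by the non-bank public at commercial banks is -¥5 billion.

-¥5 billion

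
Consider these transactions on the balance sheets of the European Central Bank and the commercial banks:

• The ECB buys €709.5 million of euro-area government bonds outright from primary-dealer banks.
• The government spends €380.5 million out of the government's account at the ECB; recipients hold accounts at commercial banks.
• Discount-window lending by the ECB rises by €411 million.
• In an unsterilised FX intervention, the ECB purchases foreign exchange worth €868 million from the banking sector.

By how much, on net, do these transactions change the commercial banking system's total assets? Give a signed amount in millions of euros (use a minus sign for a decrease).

+€791.5 million

ECB balance sheet:
  Assets:      Securities +€709.5M, Loans to banks +€411M, Foreign assets +€868M
  Liabilities: Bank reserves +€2369M, Government deposits −€380.5M
Commercial banking system:
  Assets:      Reserves at CB +€2369M, Securities −€709.5M, Foreign assets −€868M
  Liabilities: Checkable deposits +€380.5M, Borrowings from CB +€411M
Change in total bank assets = +€791.5 million.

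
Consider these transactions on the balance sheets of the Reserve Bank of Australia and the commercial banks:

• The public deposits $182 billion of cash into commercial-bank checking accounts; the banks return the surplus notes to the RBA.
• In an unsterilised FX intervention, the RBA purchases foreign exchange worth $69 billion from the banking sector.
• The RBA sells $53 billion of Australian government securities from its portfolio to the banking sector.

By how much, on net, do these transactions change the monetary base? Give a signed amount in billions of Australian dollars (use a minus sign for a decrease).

+$16 billion

Currency deposit $182 billion: just a shift between currency and reserves — both are base money → 0.
FX purchase $69 billion: RBA balance sheet expands → +$69B.
OMO sale (to banks) $53 billion: RBA balance sheet contracts → −$53B.
Net: 0 + 69 − 53 = +$16 billion.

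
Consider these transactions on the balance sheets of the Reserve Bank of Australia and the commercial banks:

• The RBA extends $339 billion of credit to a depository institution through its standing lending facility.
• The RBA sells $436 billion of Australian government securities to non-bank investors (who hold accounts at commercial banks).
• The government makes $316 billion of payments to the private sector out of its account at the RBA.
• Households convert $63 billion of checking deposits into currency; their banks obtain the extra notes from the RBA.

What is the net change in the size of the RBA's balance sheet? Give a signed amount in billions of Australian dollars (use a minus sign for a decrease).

RBA balance sheet:
  Assets:      Securities −$436B, Loans to banks +$339B
  Liabilities: Bank reserves +$156B, Currency in circulation +$63B, Government deposits −$316B
Change in total RBA assets = -$97 billion.

-$97 billion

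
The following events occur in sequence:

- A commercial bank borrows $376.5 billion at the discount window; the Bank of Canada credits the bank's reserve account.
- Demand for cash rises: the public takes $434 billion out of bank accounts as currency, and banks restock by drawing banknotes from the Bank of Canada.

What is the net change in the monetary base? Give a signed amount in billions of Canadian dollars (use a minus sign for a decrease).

Bank of Canada balance sheet:
  Assets:      Loans to banks +$376.5B
  Liabilities: Bank reserves −$57.5B, Currency in circulation +$434B
Monetary base = currency + reserves: +$434B + (−$57.5B) = +$376.5 billion.

+$376.5 billion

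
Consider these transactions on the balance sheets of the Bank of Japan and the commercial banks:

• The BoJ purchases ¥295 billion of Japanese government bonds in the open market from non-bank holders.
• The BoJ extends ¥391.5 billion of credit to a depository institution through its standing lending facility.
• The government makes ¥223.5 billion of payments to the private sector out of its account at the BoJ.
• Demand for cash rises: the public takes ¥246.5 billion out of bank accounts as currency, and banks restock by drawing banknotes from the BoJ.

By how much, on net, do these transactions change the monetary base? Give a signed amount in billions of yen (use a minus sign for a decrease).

Asset purchase (from non-banks) ¥295 billion: BoJ balance sheet expands → +¥295B.
Discount-window loan ¥391.5 billion: BoJ balance sheet expands → +¥391.5B.
Government spending ¥223.5 billion: a non-base liability converts back to reserves → +¥223.5B.
Currency withdrawal ¥246.5 billion: just a shift between currency and reserves — both are base money → 0.
Net: 295 + 391.5 + 223.5 + 0 = +¥910 billion.

+¥910 billion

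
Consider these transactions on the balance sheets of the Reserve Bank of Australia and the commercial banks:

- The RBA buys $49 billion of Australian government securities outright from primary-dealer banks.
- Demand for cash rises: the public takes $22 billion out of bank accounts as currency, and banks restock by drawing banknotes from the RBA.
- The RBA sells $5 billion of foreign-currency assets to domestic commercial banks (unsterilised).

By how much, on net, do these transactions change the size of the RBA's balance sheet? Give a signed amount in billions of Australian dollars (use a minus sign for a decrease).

RBA balance sheet:
  Assets:      Securities +$49B, Foreign assets −$5B
  Liabilities: Bank reserves +$22B, Currency in circulation +$22B
Commercial banking system:
  Assets:      Reserves at CB +$22B, Securities −$49B, Foreign assets +$5B
  Liabilities: Checkable deposits −$22B
Change in total RBA assets = +$44 billion.

+$44 billion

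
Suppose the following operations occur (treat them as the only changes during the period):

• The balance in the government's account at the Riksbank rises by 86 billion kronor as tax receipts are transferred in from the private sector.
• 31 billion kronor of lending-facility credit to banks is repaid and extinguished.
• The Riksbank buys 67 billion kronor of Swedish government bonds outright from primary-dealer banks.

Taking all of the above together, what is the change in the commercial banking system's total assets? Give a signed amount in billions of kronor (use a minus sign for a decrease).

-117 billion

Government account inflow 86 billion kronor: bank balance sheets shrink → −86B.
Discount-window repayment 31 billion kronor: bank balance sheets shrink → −31B.
OMO purchase (from banks) 67 billion kronor: just an asset swap on bank balance sheets → 0.
Net: −86 − 31 + 0 = -117 billion.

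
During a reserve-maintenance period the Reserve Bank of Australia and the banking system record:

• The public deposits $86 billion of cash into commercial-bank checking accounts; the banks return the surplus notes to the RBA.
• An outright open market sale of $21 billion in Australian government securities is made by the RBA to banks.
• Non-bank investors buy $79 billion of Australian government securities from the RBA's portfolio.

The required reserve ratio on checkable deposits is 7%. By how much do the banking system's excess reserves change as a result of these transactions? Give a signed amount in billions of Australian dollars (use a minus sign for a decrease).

Currency deposit $86 billion: reserves +$86B, deposits +$86B.
OMO sale (to banks) $21 billion: reserves −$21B, deposits 0.
Asset sale (to non-banks) $79 billion: reserves −$79B, deposits −$79B.
Totals: Δreserves = −$14B, Δdeposits = +$7B.
Δrequired reserves = 7% × +$7B = +$0.49B.
Δexcess reserves = Δreserves − Δrequired = −$14B − (+$0.49B) = -$14.49 billion.

-$14.49 billion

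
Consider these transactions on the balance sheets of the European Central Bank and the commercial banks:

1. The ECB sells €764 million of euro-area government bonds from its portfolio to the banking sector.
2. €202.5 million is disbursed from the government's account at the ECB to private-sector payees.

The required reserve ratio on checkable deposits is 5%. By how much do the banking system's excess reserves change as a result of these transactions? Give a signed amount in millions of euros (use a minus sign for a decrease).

OMO sale (to banks) €764 million: reserves −€764M, deposits 0.
Government spending €202.5 million: reserves +€202.5M, deposits +€202.5M.
Totals: Δreserves = −€561.5M, Δdeposits = +€202.5M.
Δrequired reserves = 5% × +€202.5M = +€10.125M.
Δexcess reserves = Δreserves − Δrequired = −€561.5M − (+€10.125M) = -€571.625 million.

-€571.625 million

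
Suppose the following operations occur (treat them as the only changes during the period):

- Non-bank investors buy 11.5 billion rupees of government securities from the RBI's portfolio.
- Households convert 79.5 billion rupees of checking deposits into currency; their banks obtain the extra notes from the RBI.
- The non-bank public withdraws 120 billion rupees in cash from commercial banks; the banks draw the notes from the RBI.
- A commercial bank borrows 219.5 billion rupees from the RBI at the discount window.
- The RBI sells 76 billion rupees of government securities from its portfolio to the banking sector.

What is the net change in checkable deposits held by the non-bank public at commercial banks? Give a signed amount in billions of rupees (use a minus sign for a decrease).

RBI balance sheet:
  Assets:      Securities −87.5B, Loans to banks +219.5B
  Liabilities: Bank reserves −67.5B, Currency in circulation +199.5B
Commercial banking system:
  Assets:      Reserves at CB −67.5B, Securities +76B
  Liabilities: Checkable deposits −211B, Borrowings from CB +219.5B
So the change in checkable deposits held by the non-bank public at commercial banks is -211 billion.

-211 billion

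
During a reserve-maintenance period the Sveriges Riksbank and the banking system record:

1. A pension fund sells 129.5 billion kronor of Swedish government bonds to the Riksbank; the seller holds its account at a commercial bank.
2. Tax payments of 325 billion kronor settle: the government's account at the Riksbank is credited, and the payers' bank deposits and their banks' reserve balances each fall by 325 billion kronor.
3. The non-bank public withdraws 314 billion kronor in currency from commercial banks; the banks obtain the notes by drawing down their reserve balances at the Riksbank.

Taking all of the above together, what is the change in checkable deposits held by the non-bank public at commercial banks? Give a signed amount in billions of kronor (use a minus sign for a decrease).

-509.5 billion

Asset purchase (from non-banks) 129.5 billion kronor: non-bank counterparties' bank balances rise → +129.5B.
Government account inflow 325 billion kronor: non-bank counterparties' bank balances fall → −325B.
Currency withdrawal 314 billion kronor: non-bank counterparties' bank balances fall → −314B.
Net: 129.5 − 325 − 314 = -509.5 billion.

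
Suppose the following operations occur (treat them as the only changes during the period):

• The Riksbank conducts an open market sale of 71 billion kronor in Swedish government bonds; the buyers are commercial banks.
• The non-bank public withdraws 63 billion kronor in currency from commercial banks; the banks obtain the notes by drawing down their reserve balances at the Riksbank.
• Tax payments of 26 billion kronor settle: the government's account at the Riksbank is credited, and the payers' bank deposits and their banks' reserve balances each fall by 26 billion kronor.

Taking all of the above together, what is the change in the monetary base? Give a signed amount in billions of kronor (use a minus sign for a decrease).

-97 billion

Riksbank balance sheet:
  Assets:      Securities −71B
  Liabilities: Bank reserves −160B, Currency in circulation +63B, Government deposits +26B
Commercial banking system:
  Assets:      Reserves at CB −160B, Securities +71B
  Liabilities: Checkable deposits −89B
Monetary base = currency + reserves: +63B + (−160B) = -97 billion.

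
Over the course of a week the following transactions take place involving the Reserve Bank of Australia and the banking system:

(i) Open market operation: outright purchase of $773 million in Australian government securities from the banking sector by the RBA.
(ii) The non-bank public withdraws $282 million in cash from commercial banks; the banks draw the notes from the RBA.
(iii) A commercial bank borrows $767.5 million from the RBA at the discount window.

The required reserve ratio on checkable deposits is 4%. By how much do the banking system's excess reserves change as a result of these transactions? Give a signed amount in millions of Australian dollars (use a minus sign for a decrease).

OMO purchase (from banks) $773 million: reserves +$773M, deposits 0.
Currency withdrawal $282 million: reserves −$282M, deposits −$282M.
Discount-window loan $767.5 million: reserves +$767.5M, deposits 0.
Totals: Δreserves = +$1258.5M, Δdeposits = −$282M.
Δrequired reserves = 4% × −$282M = −$11.28M.
Δexcess reserves = Δreserves − Δrequired = +$1258.5M − (−$11.28M) = +$1269.78 million.

+$1269.78 million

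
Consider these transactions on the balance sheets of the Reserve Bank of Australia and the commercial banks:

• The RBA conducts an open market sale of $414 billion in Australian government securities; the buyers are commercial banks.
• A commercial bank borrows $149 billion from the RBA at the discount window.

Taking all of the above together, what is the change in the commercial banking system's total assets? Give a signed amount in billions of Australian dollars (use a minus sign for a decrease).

OMO sale (to banks) $414 billion: just an asset swap on bank balance sheets → 0.
Discount-window loan $149 billion: bank balance sheets expand → +$149B.
Net: 0 + 149 = +$149 billion.

+$149 billion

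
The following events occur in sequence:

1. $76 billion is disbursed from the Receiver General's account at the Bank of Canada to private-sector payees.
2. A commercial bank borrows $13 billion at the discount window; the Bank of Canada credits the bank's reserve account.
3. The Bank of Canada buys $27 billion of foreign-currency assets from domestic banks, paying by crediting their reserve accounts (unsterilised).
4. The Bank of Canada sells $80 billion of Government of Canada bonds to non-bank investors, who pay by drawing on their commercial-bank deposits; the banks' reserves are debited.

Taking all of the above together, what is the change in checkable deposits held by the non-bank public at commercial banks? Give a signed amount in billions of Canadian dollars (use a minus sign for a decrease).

Bank of Canada balance sheet:
  Assets:      Securities −$80B, Loans to banks +$13B, Foreign assets +$27B
  Liabilities: Bank reserves +$36B, Government deposits −$76B
Commercial banking system:
  Assets:      Reserves at CB +$36B, Foreign assets −$27B
  Liabilities: Checkable deposits −$4B, Borrowings from CB +$13B
So the change in checkable deposits held by the non-bank public at commercial banks is -$4 billion.

-$4 billion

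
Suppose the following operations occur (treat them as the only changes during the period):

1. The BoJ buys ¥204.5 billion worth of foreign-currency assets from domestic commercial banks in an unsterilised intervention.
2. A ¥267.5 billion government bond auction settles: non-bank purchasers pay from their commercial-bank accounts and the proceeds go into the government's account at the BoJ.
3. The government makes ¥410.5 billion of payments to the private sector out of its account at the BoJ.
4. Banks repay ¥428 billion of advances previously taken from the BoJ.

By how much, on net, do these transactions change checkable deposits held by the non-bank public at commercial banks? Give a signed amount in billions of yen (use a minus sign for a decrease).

BoJ balance sheet:
  Assets:      Loans to banks −¥428B, Foreign assets +¥204.5B
  Liabilities: Bank reserves −¥80.5B, Government deposits −¥143B
Commercial banking system:
  Assets:      Reserves at CB −¥80.5B, Foreign assets −¥204.5B
  Liabilities: Checkable deposits +¥143B, Borrowings from CB −¥428B
So the change in checkable deposits held by the non-bank public at commercial banks is +¥143 billion.

+¥143 billion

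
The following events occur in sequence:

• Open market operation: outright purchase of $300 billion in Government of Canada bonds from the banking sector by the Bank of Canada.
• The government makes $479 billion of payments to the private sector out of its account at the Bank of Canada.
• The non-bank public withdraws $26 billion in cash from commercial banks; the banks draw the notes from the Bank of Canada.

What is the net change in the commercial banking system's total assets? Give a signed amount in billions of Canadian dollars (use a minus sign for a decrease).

+$453 billion

OMO purchase (from banks) $300 billion: just an asset swap on bank balance sheets → 0.
Government spending $479 billion: bank balance sheets expand → +$479B.
Currency withdrawal $26 billion: bank balance sheets shrink → −$26B.
Net: 0 + 479 − 26 = +$453 billion.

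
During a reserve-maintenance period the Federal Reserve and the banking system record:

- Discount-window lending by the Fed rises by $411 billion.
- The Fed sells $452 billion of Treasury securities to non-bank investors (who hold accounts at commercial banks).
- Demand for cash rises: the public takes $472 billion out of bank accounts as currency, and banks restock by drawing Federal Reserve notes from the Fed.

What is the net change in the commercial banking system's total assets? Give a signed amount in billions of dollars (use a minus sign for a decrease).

-$513 billion

Discount-window loan $411 billion: bank balance sheets expand → +$411B.
Asset sale (to non-banks) $452 billion: bank balance sheets shrink → −$452B.
Currency withdrawal $472 billion: bank balance sheets shrink → −$472B.
Net: 411 − 452 − 472 = -$513 billion.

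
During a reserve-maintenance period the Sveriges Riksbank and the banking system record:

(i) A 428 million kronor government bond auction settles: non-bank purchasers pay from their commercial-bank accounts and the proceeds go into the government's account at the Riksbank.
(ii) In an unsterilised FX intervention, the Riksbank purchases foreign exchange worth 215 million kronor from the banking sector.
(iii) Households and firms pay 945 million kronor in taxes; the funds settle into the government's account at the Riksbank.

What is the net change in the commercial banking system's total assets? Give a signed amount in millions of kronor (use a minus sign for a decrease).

-1373 million

Riksbank balance sheet:
  Assets:      Foreign assets +215M
  Liabilities: Bank reserves −1158M, Government deposits +1373M
Commercial banking system:
  Assets:      Reserves at CB −1158M, Foreign assets −215M
  Liabilities: Checkable deposits −1373M
Change in total bank assets = -1373 million.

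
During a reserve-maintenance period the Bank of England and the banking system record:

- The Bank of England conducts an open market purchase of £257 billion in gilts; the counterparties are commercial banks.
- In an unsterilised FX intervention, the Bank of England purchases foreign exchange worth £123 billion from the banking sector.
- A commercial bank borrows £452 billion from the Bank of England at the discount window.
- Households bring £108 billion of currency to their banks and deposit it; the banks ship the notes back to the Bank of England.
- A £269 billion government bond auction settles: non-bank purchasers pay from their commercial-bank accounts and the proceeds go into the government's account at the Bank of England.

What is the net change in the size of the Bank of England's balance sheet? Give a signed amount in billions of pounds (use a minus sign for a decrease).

Bank of England balance sheet:
  Assets:      Securities +£257B, Loans to banks +£452B, Foreign assets +£123B
  Liabilities: Bank reserves +£671B, Currency in circulation −£108B, Government deposits +£269B
Change in total Bank of England assets = +£832 billion.

+£832 billion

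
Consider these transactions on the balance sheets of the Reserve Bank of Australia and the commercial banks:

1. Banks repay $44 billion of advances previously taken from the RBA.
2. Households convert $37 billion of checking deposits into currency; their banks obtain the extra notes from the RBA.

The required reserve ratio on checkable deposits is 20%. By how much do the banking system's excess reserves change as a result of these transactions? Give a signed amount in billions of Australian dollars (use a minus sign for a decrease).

-$73.6 billion

Discount-window repayment $44 billion: reserves −$44B, deposits 0.
Currency withdrawal $37 billion: reserves −$37B, deposits −$37B.
Totals: Δreserves = −$81B, Δdeposits = −$37B.
Δrequired reserves = 20% × −$37B = −$7.4B.
Δexcess reserves = Δreserves − Δrequired = −$81B − (−$7.4B) = -$73.6 billion.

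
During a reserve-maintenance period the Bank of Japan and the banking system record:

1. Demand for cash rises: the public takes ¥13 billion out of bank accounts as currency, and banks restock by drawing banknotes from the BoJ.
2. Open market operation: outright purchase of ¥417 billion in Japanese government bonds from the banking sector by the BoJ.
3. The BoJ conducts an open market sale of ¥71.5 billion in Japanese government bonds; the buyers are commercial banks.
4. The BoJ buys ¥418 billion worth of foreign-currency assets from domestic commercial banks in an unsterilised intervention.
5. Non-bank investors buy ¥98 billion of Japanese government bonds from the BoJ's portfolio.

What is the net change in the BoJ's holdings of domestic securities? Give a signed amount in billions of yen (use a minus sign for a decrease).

Currency withdrawal ¥13 billion: the BoJ's securities portfolio is untouched → 0.
OMO purchase (from banks) ¥417 billion: securities added to the BoJ's portfolio → +¥417B.
OMO sale (to banks) ¥71.5 billion: securities removed from the BoJ's portfolio → −¥71.5B.
FX purchase ¥418 billion: the BoJ's securities portfolio is untouched → 0.
Asset sale (to non-banks) ¥98 billion: securities removed from the BoJ's portfolio → −¥98B.
Net: 0 + 417 − 71.5 + 0 − 98 = +¥247.5 billion.

+¥247.5 billion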